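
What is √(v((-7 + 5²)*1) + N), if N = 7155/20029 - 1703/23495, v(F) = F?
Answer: 4*√253068703687992590/470581355 ≈ 4.2761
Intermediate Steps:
N = 133997338/470581355 (N = 7155*(1/20029) - 1703*1/23495 = 7155/20029 - 1703/23495 = 133997338/470581355 ≈ 0.28475)
√(v((-7 + 5²)*1) + N) = √((-7 + 5²)*1 + 133997338/470581355) = √((-7 + 25)*1 + 133997338/470581355) = √(18*1 + 133997338/470581355) = √(18 + 133997338/470581355) = √(8604461728/470581355) = 4*√253068703687992590/470581355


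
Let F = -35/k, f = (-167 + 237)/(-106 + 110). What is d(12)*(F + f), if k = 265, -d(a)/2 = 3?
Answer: -5523/53 ≈ -104.21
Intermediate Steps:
d(a) = -6 (d(a) = -2*3 = -6)
f = 35/2 (f = 70/4 = 70*(¼) = 35/2 ≈ 17.500)
F = -7/53 (F = -35/265 = -35*1/265 = -7/53 ≈ -0.13208)
d(12)*(F + f) = -6*(-7/53 + 35/2) = -6*1841/106 = -5523/53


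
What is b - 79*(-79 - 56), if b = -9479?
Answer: 1186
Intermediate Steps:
b - 79*(-79 - 56) = -9479 - 79*(-79 - 56) = -9479 - 79*(-135) = -9479 + 10665 = 1186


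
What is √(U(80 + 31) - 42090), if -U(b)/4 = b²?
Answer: I*√91374 ≈ 302.28*I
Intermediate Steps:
U(b) = -4*b²
√(U(80 + 31) - 42090) = √(-4*(80 + 31)² - 42090) = √(-4*111² - 42090) = √(-4*12321 - 42090) = √(-49284 - 42090) = √(-91374) = I*√91374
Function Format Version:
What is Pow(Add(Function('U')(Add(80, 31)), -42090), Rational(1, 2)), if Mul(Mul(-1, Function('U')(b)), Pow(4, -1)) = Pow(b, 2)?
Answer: Mul(I, Pow(91374, Rational(1, 2))) ≈ Mul(302.28, I)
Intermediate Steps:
Function('U')(b) = Mul(-4, Pow(b, 2))
Pow(Add(Function('U')(Add(80, 31)), -42090), Rational(1, 2)) = Pow(Add(Mul(-4, Pow(Add(80, 31), 2)), -42090), Rational(1, 2)) = Pow(Add(Mul(-4, Pow(111, 2)), -42090), Rational(1, 2)) = Pow(Add(Mul(-4, 12321), -42090), Rational(1, 2)) = Pow(Add(-49284, -42090), Rational(1, 2)) = Pow(-91374, Rational(1, 2)) = Mul(I, Pow(91374, Rational(1, 2)))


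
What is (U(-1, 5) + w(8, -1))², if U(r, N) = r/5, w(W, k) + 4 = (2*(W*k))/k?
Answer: 3481/25 ≈ 139.24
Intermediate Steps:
w(W, k) = -4 + 2*W (w(W, k) = -4 + (2*(W*k))/k = -4 + (2*W*k)/k = -4 + 2*W)
U(r, N) = r/5 (U(r, N) = r*(⅕) = r/5)
(U(-1, 5) + w(8, -1))² = ((⅕)*(-1) + (-4 + 2*8))² = (-⅕ + (-4 + 16))² = (-⅕ + 12)² = (59/5)² = 3481/25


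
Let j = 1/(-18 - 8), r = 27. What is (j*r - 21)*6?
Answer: -1719/13 ≈ -132.23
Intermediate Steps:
j = -1/26 (j = 1/(-26) = -1/26 ≈ -0.038462)
(j*r - 21)*6 = (-1/26*27 - 21)*6 = (-27/26 - 21)*6 = -573/26*6 = -1719/13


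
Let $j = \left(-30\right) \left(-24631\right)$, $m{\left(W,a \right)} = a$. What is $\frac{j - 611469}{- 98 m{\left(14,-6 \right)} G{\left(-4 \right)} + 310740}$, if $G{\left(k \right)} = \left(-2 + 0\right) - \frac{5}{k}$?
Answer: $\frac{42487}{103433} \approx 0.41077$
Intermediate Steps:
$G{\left(k \right)} = -2 - \frac{5}{k}$
$j = 738930$
$\frac{j - 611469}{- 98 m{\left(14,-6 \right)} G{\left(-4 \right)} + 310740} = \frac{738930 - 611469}{\left(-98\right) \left(-6\right) \left(-2 - \frac{5}{-4}\right) + 310740} = \frac{127461}{588 \left(-2 - - \frac{5}{4}\right) + 310740} = \frac{127461}{588 \left(-2 + \frac{5}{4}\right) + 310740} = \frac{127461}{588 \left(- \frac{3}{4}\right) + 310740} = \frac{127461}{-441 + 310740} = \frac{127461}{310299} = 127461 \cdot \frac{1}{310299} = \frac{42487}{103433}$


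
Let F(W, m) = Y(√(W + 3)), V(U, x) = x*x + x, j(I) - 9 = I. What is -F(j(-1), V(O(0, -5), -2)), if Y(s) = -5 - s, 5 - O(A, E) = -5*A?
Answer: 5 + √11 ≈ 8.3166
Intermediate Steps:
j(I) = 9 + I
O(A, E) = 5 + 5*A (O(A, E) = 5 - (-5)*A = 5 + 5*A)
V(U, x) = x + x² (V(U, x) = x² + x = x + x²)
F(W, m) = -5 - √(3 + W) (F(W, m) = -5 - √(W + 3) = -5 - √(3 + W))
-F(j(-1), V(O(0, -5), -2)) = -(-5 - √(3 + (9 - 1))) = -(-5 - √(3 + 8)) = -(-5 - √11) = 5 + √11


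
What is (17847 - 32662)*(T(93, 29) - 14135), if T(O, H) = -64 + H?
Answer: 209928550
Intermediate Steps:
(17847 - 32662)*(T(93, 29) - 14135) = (17847 - 32662)*((-64 + 29) - 14135) = -14815*(-35 - 14135) = -14815*(-14170) = 209928550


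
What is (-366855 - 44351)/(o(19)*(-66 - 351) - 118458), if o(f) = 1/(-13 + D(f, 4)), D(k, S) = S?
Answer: 1233618/355235 ≈ 3.4727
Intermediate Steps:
o(f) = -1/9 (o(f) = 1/(-13 + 4) = 1/(-9) = -1/9)
(-366855 - 44351)/(o(19)*(-66 - 351) - 118458) = (-366855 - 44351)/(-(-66 - 351)/9 - 118458) = -411206/(-1/9*(-417) - 118458) = -411206/(139/3 - 118458) = -411206/(-355235/3) = -411206*(-3/355235) = 1233618/355235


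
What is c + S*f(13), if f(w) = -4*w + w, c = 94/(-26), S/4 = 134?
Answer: -271799/13 ≈ -20908.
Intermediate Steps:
S = 536 (S = 4*134 = 536)
c = -47/13 (c = 94*(-1/26) = -47/13 ≈ -3.6154)
f(w) = -3*w
c + S*f(13) = -47/13 + 536*(-3*13) = -47/13 + 536*(-39) = -47/13 - 20904 = -271799/13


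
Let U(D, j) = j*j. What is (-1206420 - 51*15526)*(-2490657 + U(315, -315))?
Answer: 4778669428272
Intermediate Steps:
U(D, j) = j²
(-1206420 - 51*15526)*(-2490657 + U(315, -315)) = (-1206420 - 51*15526)*(-2490657 + (-315)²) = (-1206420 - 791826)*(-2490657 + 99225) = -1998246*(-2391432) = 4778669428272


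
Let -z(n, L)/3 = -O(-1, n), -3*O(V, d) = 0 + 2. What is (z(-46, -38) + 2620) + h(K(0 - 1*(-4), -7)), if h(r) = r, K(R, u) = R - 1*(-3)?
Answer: 2625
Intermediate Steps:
O(V, d) = -2/3 (O(V, d) = -(0 + 2)/3 = -1/3*2 = -2/3)
K(R, u) = 3 + R (K(R, u) = R + 3 = 3 + R)
z(n, L) = -2 (z(n, L) = -(-3)*(-2)/3 = -3*2/3 = -2)
(z(-46, -38) + 2620) + h(K(0 - 1*(-4), -7)) = (-2 + 2620) + (3 + (0 - 1*(-4))) = 2618 + (3 + (0 + 4)) = 2618 + (3 + 4) = 2618 + 7 = 2625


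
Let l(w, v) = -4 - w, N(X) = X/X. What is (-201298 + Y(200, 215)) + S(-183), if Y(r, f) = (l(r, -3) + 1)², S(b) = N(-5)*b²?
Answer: -126600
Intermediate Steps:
N(X) = 1
S(b) = b² (S(b) = 1*b² = b²)
Y(r, f) = (-3 - r)² (Y(r, f) = ((-4 - r) + 1)² = (-3 - r)²)
(-201298 + Y(200, 215)) + S(-183) = (-201298 + (3 + 200)²) + (-183)² = (-201298 + 203²) + 33489 = (-201298 + 41209) + 33489 = -160089 + 33489 = -126600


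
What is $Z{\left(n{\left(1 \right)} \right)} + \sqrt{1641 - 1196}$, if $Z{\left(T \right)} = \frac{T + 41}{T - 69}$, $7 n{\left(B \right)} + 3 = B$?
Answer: $- \frac{57}{97} + \sqrt{445} \approx 20.507$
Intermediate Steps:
$n{\left(B \right)} = - \frac{3}{7} + \frac{B}{7}$
$Z{\left(T \right)} = \frac{41 + T}{-69 + T}$
$Z{\left(n{\left(1 \right)} \right)} + \sqrt{1641 - 1196} = \frac{41 + \left(- \frac{3}{7} + \frac{1}{7} \cdot 1\right)}{-69 + \left(- \frac{3}{7} + \frac{1}{7} \cdot 1\right)} + \sqrt{1641 - 1196} = \frac{41 + \left(- \frac{3}{7} + \frac{1}{7}\right)}{-69 + \left(- \frac{3}{7} + \frac{1}{7}\right)} + \sqrt{445} = \frac{41 - \frac{2}{7}}{-69 - \frac{2}{7}} + \sqrt{445} = \frac{1}{- \frac{485}{7}} \cdot \frac{285}{7} + \sqrt{445} = \left(- \frac{7}{485}\right) \frac{285}{7} + \sqrt{445} = - \frac{57}{97} + \sqrt{445}$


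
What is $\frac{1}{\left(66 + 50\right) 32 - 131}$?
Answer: $\frac{1}{3581} \approx 0.00027925$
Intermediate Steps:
$\frac{1}{\left(66 + 50\right) 32 - 131} = \frac{1}{116 \cdot 32 - 131} = \frac{1}{3712 - 131} = \frac{1}{3581}$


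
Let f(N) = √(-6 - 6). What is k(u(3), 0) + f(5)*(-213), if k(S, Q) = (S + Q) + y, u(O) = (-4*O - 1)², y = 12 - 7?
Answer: 174 - 426*I*√3 ≈ 174.0 - 737.85*I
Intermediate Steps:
f(N) = 2*I*√3 (f(N) = √(-12) = 2*I*√3)
y = 5
u(O) = (-1 - 4*O)²
k(S, Q) = 5 + Q + S (k(S, Q) = (S + Q) + 5 = (Q + S) + 5 = 5 + Q + S)
k(u(3), 0) + f(5)*(-213) = (5 + 0 + (1 + 4*3)²) + (2*I*√3)*(-213) = (5 + 0 + (1 + 12)²) - 426*I*√3 = (5 + 0 + 13²) - 426*I*√3 = (5 + 0 + 169) - 426*I*√3 = 174 - 426*I*√3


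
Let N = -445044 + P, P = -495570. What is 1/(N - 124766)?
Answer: -1/1065380 ≈ -9.3863e-7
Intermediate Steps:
N = -940614 (N = -445044 - 495570 = -940614)
1/(N - 124766) = 1/(-940614 - 124766) = 1/(-1065380) = -1/1065380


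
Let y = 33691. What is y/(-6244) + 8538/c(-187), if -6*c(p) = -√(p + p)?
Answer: -4813/892 - 25614*I*√374/187 ≈ -5.3957 - 2648.9*I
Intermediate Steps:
c(p) = √2*√p/6 (c(p) = -(-1)*√(p + p)/6 = -(-1)*√(2*p)/6 = -(-1)*√2*√p/6 = √2*√p/6)
y/(-6244) + 8538/c(-187) = 33691/(-6244) + 8538/((√2*√(-187)/6)) = 33691*(-1/6244) + 8538/((√2*(I*√187)/6)) = -4813/892 + 8538/((I*√374/6)) = -4813/892 + 8538*(-3*I*√374/187) = -4813/892 - 25614*I*√374/187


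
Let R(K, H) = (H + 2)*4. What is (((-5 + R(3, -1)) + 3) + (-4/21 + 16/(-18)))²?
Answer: 3364/3969 ≈ 0.84757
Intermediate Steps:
R(K, H) = 8 + 4*H (R(K, H) = (2 + H)*4 = 8 + 4*H)
(((-5 + R(3, -1)) + 3) + (-4/21 + 16/(-18)))² = (((-5 + (8 + 4*(-1))) + 3) + (-4/21 + 16/(-18)))² = (((-5 + (8 - 4)) + 3) + (-4*1/21 + 16*(-1/18)))² = (((-5 + 4) + 3) + (-4/21 - 8/9))² = ((-1 + 3) - 68/63)² = (2 - 68/63)² = (58/63)² = 3364/3969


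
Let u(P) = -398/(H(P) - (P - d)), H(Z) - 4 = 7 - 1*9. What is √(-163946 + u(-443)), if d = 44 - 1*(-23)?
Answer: 15*I*√186535/16 ≈ 404.9*I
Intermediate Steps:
H(Z) = 2 (H(Z) = 4 + (7 - 1*9) = 4 + (7 - 9) = 4 - 2 = 2)
d = 67 (d = 44 + 23 = 67)
u(P) = -398/(69 - P) (u(P) = -398/(2 - (P - 1*67)) = -398/(2 - (P - 67)) = -398/(2 - (-67 + P)) = -398/(2 + (67 - P)) = -398/(69 - P))
√(-163946 + u(-443)) = √(-163946 + 398/(-69 - 443)) = √(-163946 + 398/(-512)) = √(-163946 + 398*(-1/512)) = √(-163946 - 199/256) = √(-41970375/256) = 15*I*√186535/16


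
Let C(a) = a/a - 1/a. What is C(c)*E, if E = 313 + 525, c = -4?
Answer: 2095/2 ≈ 1047.5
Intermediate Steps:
E = 838
C(a) = 1 - 1/a
C(c)*E = ((-1 - 4)/(-4))*838 = -¼*(-5)*838 = (5/4)*838 = 2095/2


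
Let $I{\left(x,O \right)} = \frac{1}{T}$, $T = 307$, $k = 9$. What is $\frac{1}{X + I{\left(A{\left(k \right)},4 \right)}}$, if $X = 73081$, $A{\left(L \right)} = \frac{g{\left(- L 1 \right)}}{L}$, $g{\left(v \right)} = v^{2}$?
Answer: $\frac{307}{22435868} \approx 1.3683 \cdot 10^{-5}$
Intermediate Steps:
$A{\left(L \right)} = L$ ($A{\left(L \right)} = \frac{\left(- L 1\right)^{2}}{L} = \frac{\left(- L\right)^{2}}{L} = \frac{L^{2}}{L} = L$)
$I{\left(x,O \right)} = \frac{1}{307}$
$\frac{1}{X + I{\left(A{\left(k \right)},4 \right)}} = \frac{1}{73081 + \frac{1}{307}} = \frac{1}{\frac{22435868}{307}} = \frac{307}{22435868}$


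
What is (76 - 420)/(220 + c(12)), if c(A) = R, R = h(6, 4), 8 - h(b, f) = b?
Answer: -172/111 ≈ -1.5495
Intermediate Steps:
h(b, f) = 8 - b
R = 2 (R = 8 - 1*6 = 8 - 6 = 2)
c(A) = 2
(76 - 420)/(220 + c(12)) = (76 - 420)/(220 + 2) = -344/222 = -344*1/222 = -172/111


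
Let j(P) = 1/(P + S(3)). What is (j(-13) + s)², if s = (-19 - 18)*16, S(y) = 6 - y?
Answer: 35058241/100 ≈ 3.5058e+5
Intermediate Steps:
j(P) = 1/(3 + P) (j(P) = 1/(P + (6 - 1*3)) = 1/(P + (6 - 3)) = 1/(P + 3) = 1/(3 + P))
s = -592 (s = -37*16 = -592)
(j(-13) + s)² = (1/(3 - 13) - 592)² = (1/(-10) - 592)² = (-⅒ - 592)² = (-5921/10)² = 35058241/100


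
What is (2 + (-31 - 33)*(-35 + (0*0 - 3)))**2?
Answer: 5924356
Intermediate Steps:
(2 + (-31 - 33)*(-35 + (0*0 - 3)))**2 = (2 - 64*(-35 + (0 - 3)))**2 = (2 - 64*(-35 - 3))**2 = (2 - 64*(-38))**2 = (2 + 2432)**2 = 2434**2 = 5924356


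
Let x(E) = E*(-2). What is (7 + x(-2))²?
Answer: 121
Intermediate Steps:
x(E) = -2*E
(7 + x(-2))² = (7 - 2*(-2))² = (7 + 4)² = 11² = 121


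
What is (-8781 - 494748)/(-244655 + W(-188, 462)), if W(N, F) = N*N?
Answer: 503529/209311 ≈ 2.4057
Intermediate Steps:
W(N, F) = N²
(-8781 - 494748)/(-244655 + W(-188, 462)) = (-8781 - 494748)/(-244655 + (-188)²) = -503529/(-244655 + 35344) = -503529/(-209311) = -503529*(-1/209311) = 503529/209311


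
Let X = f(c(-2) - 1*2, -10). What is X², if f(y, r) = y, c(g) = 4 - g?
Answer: 16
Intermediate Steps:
X = 4 (X = (4 - 1*(-2)) - 1*2 = (4 + 2) - 2 = 6 - 2 = 4)
X² = 4² = 16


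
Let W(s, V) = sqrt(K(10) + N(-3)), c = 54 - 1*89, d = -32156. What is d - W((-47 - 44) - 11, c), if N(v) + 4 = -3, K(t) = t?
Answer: -32156 - sqrt(3) ≈ -32158.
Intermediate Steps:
N(v) = -7 (N(v) = -4 - 3 = -7)
c = -35 (c = 54 - 89 = -35)
W(s, V) = sqrt(3) (W(s, V) = sqrt(10 - 7) = sqrt(3))
d - W((-47 - 44) - 11, c) = -32156 - sqrt(3)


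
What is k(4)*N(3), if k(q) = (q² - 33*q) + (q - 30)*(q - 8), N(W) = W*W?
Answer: -108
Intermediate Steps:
N(W) = W²
k(q) = q² - 33*q + (-30 + q)*(-8 + q) (k(q) = (q² - 33*q) + (-30 + q)*(-8 + q) = q² - 33*q + (-30 + q)*(-8 + q))
k(4)*N(3) = (240 - 71*4 + 2*4²)*3² = (240 - 284 + 2*16)*9 = (240 - 284 + 32)*9 = -12*9 = -108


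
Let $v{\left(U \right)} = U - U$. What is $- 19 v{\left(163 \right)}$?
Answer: $0$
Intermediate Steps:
$v{\left(U \right)} = 0$
$- 19 v{\left(163 \right)} = \left(-19\right) 0 = 0$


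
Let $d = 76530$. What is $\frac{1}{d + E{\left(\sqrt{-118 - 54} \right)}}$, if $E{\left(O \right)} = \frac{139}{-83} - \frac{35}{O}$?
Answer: $\frac{90679024876}{6939513922145597} - \frac{482230 i \sqrt{43}}{6939513922145597} \approx 1.3067 \cdot 10^{-5} - 4.5568 \cdot 10^{-10} i$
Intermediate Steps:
$E{\left(O \right)} = - \frac{139}{83} - \frac{35}{O}$ ($E{\left(O \right)} = 139 \left(- \frac{1}{83}\right) - \frac{35}{O} = - \frac{139}{83} - \frac{35}{O}$)
$\frac{1}{d + E{\left(\sqrt{-118 - 54} \right)}} = \frac{1}{76530 - \left(\frac{139}{83} + \frac{35}{\sqrt{-118 - 54}}\right)} = \frac{1}{76530 - \left(\frac{139}{83} + \frac{35}{\sqrt{-172}}\right)} = \frac{1}{76530 - \left(\frac{139}{83} + \frac{35}{2 i \sqrt{43}}\right)} = \frac{1}{76530 - \left(\frac{139}{83} + 35 \left(- \frac{i \sqrt{43}}{86}\right)\right)} = \frac{1}{76530 - \left(\frac{139}{83} - \frac{35 i \sqrt{43}}{86}\right)} = \frac{1}{\frac{6351851}{83} + \frac{35 i \sqrt{43}}{86}}$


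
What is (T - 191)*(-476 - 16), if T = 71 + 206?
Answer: -42312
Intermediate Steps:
T = 277
(T - 191)*(-476 - 16) = (277 - 191)*(-476 - 16) = 86*(-492) = -42312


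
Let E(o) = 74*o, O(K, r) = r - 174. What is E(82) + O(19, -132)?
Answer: 5762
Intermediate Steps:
O(K, r) = -174 + r
E(82) + O(19, -132) = 74*82 + (-174 - 132) = 6068 - 306 = 5762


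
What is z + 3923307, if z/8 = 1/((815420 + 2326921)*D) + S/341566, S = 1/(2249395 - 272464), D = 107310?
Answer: 24814723740247756850531957413/6324950797948709245935 ≈ 3.9233e+6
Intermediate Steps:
S = 1/1976931 ≈ 5.0583e-7
z = 224990450368/6324950797948709245935 (z = 8*(1/((815420 + 2326921)*107310) + (1/1976931)/341566) = 8*((1/107310)/3142341 + (1/1976931)*(1/341566)) = 8*((1/3142341)*(1/107310) + 1/675252413946) = 8*(1/337204612710 + 1/675252413946) = 8*(28123806296/6324950797948709245935) = 224990450368/6324950797948709245935 ≈ 3.5572e-11)
z + 3923307 = 224990450368/6324950797948709245935 + 3923307 = 24814723740247756850531957413/6324950797948709245935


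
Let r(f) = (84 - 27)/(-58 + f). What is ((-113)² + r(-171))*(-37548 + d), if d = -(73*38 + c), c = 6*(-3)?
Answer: -514631744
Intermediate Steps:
c = -18
d = -2756 (d = -(73*38 - 18) = -(2774 - 18) = -1*2756 = -2756)
r(f) = 57/(-58 + f)
((-113)² + r(-171))*(-37548 + d) = ((-113)² + 57/(-58 - 171))*(-37548 - 2756) = (12769 + 57/(-229))*(-40304) = (12769 + 57*(-1/229))*(-40304) = (12769 - 57/229)*(-40304) = (2924044/229)*(-40304) = -514631744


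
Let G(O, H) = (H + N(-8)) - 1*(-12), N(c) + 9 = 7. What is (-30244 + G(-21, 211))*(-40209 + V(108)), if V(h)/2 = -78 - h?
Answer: 1218363363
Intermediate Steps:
N(c) = -2 (N(c) = -9 + 7 = -2)
V(h) = -156 - 2*h (V(h) = 2*(-78 - h) = -156 - 2*h)
G(O, H) = 10 + H (G(O, H) = (H - 2) - 1*(-12) = (-2 + H) + 12 = 10 + H)
(-30244 + G(-21, 211))*(-40209 + V(108)) = (-30244 + (10 + 211))*(-40209 + (-156 - 2*108)) = (-30244 + 221)*(-40209 + (-156 - 216)) = -30023*(-40209 - 372) = -30023*(-40581) = 1218363363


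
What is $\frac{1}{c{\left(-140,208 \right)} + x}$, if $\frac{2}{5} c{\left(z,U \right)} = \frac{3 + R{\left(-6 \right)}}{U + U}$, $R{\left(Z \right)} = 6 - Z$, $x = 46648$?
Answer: $\frac{832}{38811211} \approx 2.1437 \cdot 10^{-5}$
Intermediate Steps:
$c{\left(z,U \right)} = \frac{75}{4 U}$ ($c{\left(z,U \right)} = \frac{5 \frac{3 + \left(6 - -6\right)}{U + U}}{2} = \frac{5 \frac{3 + \left(6 + 6\right)}{2 U}}{2} = \frac{5 \left(3 + 12\right) \frac{1}{2 U}}{2} = \frac{5 \cdot 15 \frac{1}{2 U}}{2} = \frac{5 \frac{15}{2 U}}{2} = \frac{75}{4 U}$)
$\frac{1}{c{\left(-140,208 \right)} + x} = \frac{1}{\frac{75}{4 \cdot 208} + 46648} = \frac{1}{\frac{75}{4} \cdot \frac{1}{208} + 46648} = \frac{1}{\frac{75}{832} + 46648} = \frac{1}{\frac{38811211}{832}} = \frac{832}{38811211}$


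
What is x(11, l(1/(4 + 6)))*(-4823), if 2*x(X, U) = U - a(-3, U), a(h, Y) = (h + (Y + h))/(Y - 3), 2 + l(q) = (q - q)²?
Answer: 43407/5 ≈ 8681.4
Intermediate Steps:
l(q) = -2 (l(q) = -2 + (q - q)² = -2 + 0² = -2 + 0 = -2)
a(h, Y) = (Y + 2*h)/(-3 + Y)
x(X, U) = U/2 - (-6 + U)/(2*(-3 + U)) (x(X, U) = (U - (U + 2*(-3))/(-3 + U))/2 = (U - (U - 6)/(-3 + U))/2 = (U - (-6 + U)/(-3 + U))/2 = U/2 - (-6 + U)/(2*(-3 + U)))
x(11, l(1/(4 + 6)))*(-4823) = ((6 - 1*(-2) - 2*(-3 - 2))/(2*(-3 - 2)))*(-4823) = ((½)*(6 + 2 - 2*(-5))/(-5))*(-4823) = ((½)*(-⅕)*(6 + 2 + 10))*(-4823) = ((½)*(-⅕)*18)*(-4823) = -9/5*(-4823) = 43407/5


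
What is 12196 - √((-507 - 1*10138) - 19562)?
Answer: 12196 - I*√30207 ≈ 12196.0 - 173.8*I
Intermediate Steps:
12196 - √((-507 - 1*10138) - 19562) = 12196 - √((-507 - 10138) - 19562) = 12196 - √(-10645 - 19562) = 12196 - √(-30207) = 12196 - I*√30207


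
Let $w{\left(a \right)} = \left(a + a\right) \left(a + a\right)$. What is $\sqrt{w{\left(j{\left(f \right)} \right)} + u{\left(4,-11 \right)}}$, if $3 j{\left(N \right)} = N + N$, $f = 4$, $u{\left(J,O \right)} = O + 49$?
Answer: $\frac{\sqrt{598}}{3} \approx 8.1514$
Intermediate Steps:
$u{\left(J,O \right)} = 49 + O$
$j{\left(N \right)} = \frac{2 N}{3}$ ($j{\left(N \right)} = \frac{N + N}{3} = \frac{2 N}{3}$)
$w{\left(a \right)} = 4 a^{2}$ ($w{\left(a \right)} = 2 a 2 a = 4 a^{2}$)
$\sqrt{w{\left(j{\left(f \right)} \right)} + u{\left(4,-11 \right)}} = \sqrt{4 \left(\frac{2}{3} \cdot 4\right)^{2} + \left(49 - 11\right)} = \sqrt{4 \left(\frac{8}{3}\right)^{2} + 38} = \sqrt{4 \cdot \frac{64}{9} + 38} = \sqrt{\frac{256}{9} + 38} = \sqrt{\frac{598}{9}} = \frac{\sqrt{598}}{3}$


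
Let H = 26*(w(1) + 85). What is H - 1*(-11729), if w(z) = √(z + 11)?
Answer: 13939 + 52*√3 ≈ 14029.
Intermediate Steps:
w(z) = √(11 + z)
H = 2210 + 52*√3 (H = 26*(√(11 + 1) + 85) = 26*(√12 + 85) = 26*(2*√3 + 85) = 26*(85 + 2*√3) = 2210 + 52*√3 ≈ 2300.1)
H - 1*(-11729) = (2210 + 52*√3) - 1*(-11729) = (2210 + 52*√3) + 11729 = 13939 + 52*√3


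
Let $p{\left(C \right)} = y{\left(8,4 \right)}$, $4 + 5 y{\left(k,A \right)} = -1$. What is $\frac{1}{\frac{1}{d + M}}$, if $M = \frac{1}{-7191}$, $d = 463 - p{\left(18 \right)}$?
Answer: $\frac{3336623}{7191} \approx 464.0$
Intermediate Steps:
$y{\left(k,A \right)} = -1$ ($y{\left(k,A \right)} = - \frac{4}{5} + \frac{1}{5} \left(-1\right) = - \frac{4}{5} - \frac{1}{5} = -1$)
$p{\left(C \right)} = -1$
$d = 464$ ($d = 463 - -1 = 463 + 1 = 464$)
$M = - \frac{1}{7191} \approx -0.00013906$
$\frac{1}{\frac{1}{d + M}} = \frac{1}{\frac{1}{464 - \frac{1}{7191}}} = \frac{1}{\frac{1}{\frac{3336623}{7191}}} = \frac{1}{\frac{7191}{3336623}} = \frac{3336623}{7191}$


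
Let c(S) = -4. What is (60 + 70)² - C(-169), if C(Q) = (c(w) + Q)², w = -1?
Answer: -13029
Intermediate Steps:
C(Q) = (-4 + Q)²
(60 + 70)² - C(-169) = (60 + 70)² - (-4 - 169)² = 130² - 1*(-173)² = 16900 - 1*29929 = 16900 - 29929 = -13029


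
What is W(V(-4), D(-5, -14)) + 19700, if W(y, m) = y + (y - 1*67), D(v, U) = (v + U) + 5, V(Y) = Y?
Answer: 19625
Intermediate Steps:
D(v, U) = 5 + U + v (D(v, U) = (U + v) + 5 = 5 + U + v)
W(y, m) = -67 + 2*y (W(y, m) = y + (y - 67) = y + (-67 + y) = -67 + 2*y)
W(V(-4), D(-5, -14)) + 19700 = (-67 + 2*(-4)) + 19700 = (-67 - 8) + 19700 = -75 + 19700 = 19625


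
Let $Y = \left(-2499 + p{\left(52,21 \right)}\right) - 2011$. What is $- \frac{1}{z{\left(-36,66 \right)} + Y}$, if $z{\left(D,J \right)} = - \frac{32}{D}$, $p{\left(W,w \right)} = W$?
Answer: $\frac{9}{40114} \approx 0.00022436$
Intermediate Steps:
$Y = -4458$ ($Y = \left(-2499 + 52\right) - 2011 = -2447 - 2011 = -4458$)
$- \frac{1}{z{\left(-36,66 \right)} + Y} = - \frac{1}{- \frac{32}{-36} - 4458} = - \frac{1}{\left(-32\right) \left(- \frac{1}{36}\right) - 4458} = - \frac{1}{\frac{8}{9} - 4458} = - \frac{1}{- \frac{40114}{9}} = \left(-1\right) \left(- \frac{9}{40114}\right) = \frac{9}{40114}$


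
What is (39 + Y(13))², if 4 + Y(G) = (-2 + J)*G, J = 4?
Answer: 3721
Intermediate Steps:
Y(G) = -4 + 2*G (Y(G) = -4 + (-2 + 4)*G = -4 + 2*G)
(39 + Y(13))² = (39 + (-4 + 2*13))² = (39 + (-4 + 26))² = (39 + 22)² = 61² = 3721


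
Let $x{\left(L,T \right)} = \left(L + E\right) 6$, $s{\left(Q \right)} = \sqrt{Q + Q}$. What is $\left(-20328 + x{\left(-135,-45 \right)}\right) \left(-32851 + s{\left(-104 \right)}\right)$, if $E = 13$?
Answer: $691842060 - 84240 i \sqrt{13} \approx 6.9184 \cdot 10^{8} - 3.0373 \cdot 10^{5} i$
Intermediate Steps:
$s{\left(Q \right)} = \sqrt{2} \sqrt{Q}$ ($s{\left(Q \right)} = \sqrt{2 Q} = \sqrt{2} \sqrt{Q}$)
$x{\left(L,T \right)} = 78 + 6 L$ ($x{\left(L,T \right)} = \left(L + 13\right) 6 = \left(13 + L\right) 6 = 78 + 6 L$)
$\left(-20328 + x{\left(-135,-45 \right)}\right) \left(-32851 + s{\left(-104 \right)}\right) = \left(-20328 + \left(78 + 6 \left(-135\right)\right)\right) \left(-32851 + \sqrt{2} \sqrt{-104}\right) = \left(-20328 + \left(78 - 810\right)\right) \left(-32851 + \sqrt{2} \cdot 2 i \sqrt{26}\right) = \left(-20328 - 732\right) \left(-32851 + 4 i \sqrt{13}\right) = - 21060 \left(-32851 + 4 i \sqrt{13}\right) = 691842060 - 84240 i \sqrt{13}$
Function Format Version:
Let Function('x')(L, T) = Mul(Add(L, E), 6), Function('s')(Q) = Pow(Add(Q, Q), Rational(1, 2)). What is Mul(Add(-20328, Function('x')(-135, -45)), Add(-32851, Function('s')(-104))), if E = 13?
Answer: Add(691842060, Mul(-84240, I, Pow(13, Rational(1, 2)))) ≈ Add(6.9184e+8, Mul(-3.0373e+5, I))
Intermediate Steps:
Function('s')(Q) = Mul(Pow(2, Rational(1, 2)), Pow(Q, Rational(1, 2))) (Function('s')(Q) = Pow(Mul(2, Q), Rational(1, 2)) = Mul(Pow(2, Rational(1, 2)), Pow(Q, Rational(1, 2))))
Function('x')(L, T) = Add(78, Mul(6, L)) (Function('x')(L, T) = Mul(Add(L, 13), 6) = Mul(Add(13, L), 6) = Add(78, Mul(6, L)))
Mul(Add(-20328, Function('x')(-135, -45)), Add(-32851, Function('s')(-104))) = Mul(Add(-20328, Add(78, Mul(6, -135))), Add(-32851, Mul(Pow(2, Rational(1, 2)), Pow(-104, Rational(1, 2))))) = Mul(Add(-20328, Add(78, -810)), Add(-32851, Mul(Pow(2, Rational(1, 2)), Mul(2, I, Pow(26, Rational(1, 2)))))) = Mul(Add(-20328, -732), Add(-32851, Mul(4, I, Pow(13, Rational(1, 2))))) = Mul(-21060, Add(-32851, Mul(4, I, Pow(13, Rational(1, 2))))) = Add(691842060, Mul(-84240, I, Pow(13, Rational(1, 2))))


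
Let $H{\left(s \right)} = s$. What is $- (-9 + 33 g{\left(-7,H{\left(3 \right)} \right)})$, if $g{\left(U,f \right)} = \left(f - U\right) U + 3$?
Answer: $2220$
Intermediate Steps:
$g{\left(U,f \right)} = 3 + U \left(f - U\right)$ ($g{\left(U,f \right)} = U \left(f - U\right) + 3 = 3 + U \left(f - U\right)$)
$- (-9 + 33 g{\left(-7,H{\left(3 \right)} \right)}) = - (-9 + 33 \left(3 - \left(-7\right)^{2} - 21\right)) = - (-9 + 33 \left(3 - 49 - 21\right)) = - (-9 + 33 \left(-67\right)) = - (-9 - 2211) = \left(-1\right) \left(-2220\right) = 2220$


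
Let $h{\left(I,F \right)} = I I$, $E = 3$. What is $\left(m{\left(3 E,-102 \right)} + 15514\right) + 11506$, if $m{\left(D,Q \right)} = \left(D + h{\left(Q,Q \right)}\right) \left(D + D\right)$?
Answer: $214454$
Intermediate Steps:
$h{\left(I,F \right)} = I^{2}$
$m{\left(D,Q \right)} = 2 D \left(D + Q^{2}\right)$ ($m{\left(D,Q \right)} = \left(D + Q^{2}\right) \left(D + D\right) = \left(D + Q^{2}\right) 2 D = 2 D \left(D + Q^{2}\right)$)
$\left(m{\left(3 E,-102 \right)} + 15514\right) + 11506 = \left(2 \cdot 3 \cdot 3 \left(3 \cdot 3 + \left(-102\right)^{2}\right) + 15514\right) + 11506 = \left(2 \cdot 9 \left(9 + 10404\right) + 15514\right) + 11506 = \left(2 \cdot 9 \cdot 10413 + 15514\right) + 11506 = \left(187434 + 15514\right) + 11506 = 202948 + 11506 = 214454$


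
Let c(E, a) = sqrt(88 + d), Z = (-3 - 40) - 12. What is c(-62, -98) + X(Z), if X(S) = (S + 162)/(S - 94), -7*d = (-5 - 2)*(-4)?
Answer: -107/149 + 2*sqrt(21) ≈ 8.4470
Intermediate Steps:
Z = -55 (Z = -43 - 12 = -55)
d = -4 (d = -(-5 - 2)*(-4)/7 = -(-1)*(-4) = -1/7*28 = -4)
c(E, a) = 2*sqrt(21) (c(E, a) = sqrt(88 - 4) = sqrt(84) = 2*sqrt(21))
X(S) = (162 + S)/(-94 + S)
c(-62, -98) + X(Z) = 2*sqrt(21) + (162 - 55)/(-94 - 55) = 2*sqrt(21) + 107/(-149) = 2*sqrt(21) - 1/149*107 = 2*sqrt(21) - 107/149 = -107/149 + 2*sqrt(21)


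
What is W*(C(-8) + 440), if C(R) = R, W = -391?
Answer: -168912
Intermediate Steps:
W*(C(-8) + 440) = -391*(-8 + 440) = -391*432 = -168912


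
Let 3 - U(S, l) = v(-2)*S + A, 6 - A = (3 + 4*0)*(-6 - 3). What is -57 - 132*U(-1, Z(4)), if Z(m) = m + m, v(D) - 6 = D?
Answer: 3375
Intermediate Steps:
A = 33 (A = 6 - (3 + 4*0)*(-6 - 3) = 6 - (3 + 0)*(-9) = 6 - 3*(-9) = 6 - 1*(-27) = 6 + 27 = 33)
v(D) = 6 + D
Z(m) = 2*m
U(S, l) = -30 - 4*S (U(S, l) = 3 - ((6 - 2)*S + 33) = 3 - (4*S + 33) = 3 - (33 + 4*S) = 3 + (-33 - 4*S) = -30 - 4*S)
-57 - 132*U(-1, Z(4)) = -57 - 132*(-30 - 4*(-1)) = -57 - 132*(-30 + 4) = -57 - 132*(-26) = -57 + 3432 = 3375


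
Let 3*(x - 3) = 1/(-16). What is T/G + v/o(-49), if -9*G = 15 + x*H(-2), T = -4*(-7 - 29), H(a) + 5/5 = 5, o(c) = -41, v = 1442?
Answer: -1103398/13243 ≈ -83.319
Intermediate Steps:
x = 143/48 (x = 3 + (⅓)/(-16) = 3 + (⅓)*(-1/16) = 3 - 1/48 = 143/48 ≈ 2.9792)
H(a) = 4 (H(a) = -1 + 5 = 4)
T = 144 (T = -4*(-36) = 144)
G = -323/108 (G = -(15 + (143/48)*4)/9 = -(15 + 143/12)/9 = -⅑*323/12 = -323/108 ≈ -2.9907)
T/G + v/o(-49) = 144/(-323/108) + 1442/(-41) = 144*(-108/323) + 1442*(-1/41) = -15552/323 - 1442/41 = -1103398/13243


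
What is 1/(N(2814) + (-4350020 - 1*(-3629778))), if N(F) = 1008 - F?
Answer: -1/722048 ≈ -1.3849e-6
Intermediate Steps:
1/(N(2814) + (-4350020 - 1*(-3629778))) = 1/((1008 - 1*2814) + (-4350020 - 1*(-3629778))) = 1/((1008 - 2814) + (-4350020 + 3629778)) = 1/(-1806 - 720242) = 1/(-722048) = -1/722048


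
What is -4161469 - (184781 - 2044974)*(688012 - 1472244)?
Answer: -1458827038245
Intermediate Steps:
-4161469 - (184781 - 2044974)*(688012 - 1472244) = -4161469 - (-1860193)*(-784232) = -4161469 - 1*1458822876776 = -4161469 - 1458822876776 = -1458827038245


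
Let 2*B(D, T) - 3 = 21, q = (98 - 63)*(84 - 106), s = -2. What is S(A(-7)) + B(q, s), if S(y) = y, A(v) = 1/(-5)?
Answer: 59/5 ≈ 11.800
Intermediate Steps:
q = -770 (q = 35*(-22) = -770)
A(v) = -1/5
B(D, T) = 12 (B(D, T) = 3/2 + (1/2)*21 = 3/2 + 21/2 = 12)
S(A(-7)) + B(q, s) = -1/5 + 12 = 59/5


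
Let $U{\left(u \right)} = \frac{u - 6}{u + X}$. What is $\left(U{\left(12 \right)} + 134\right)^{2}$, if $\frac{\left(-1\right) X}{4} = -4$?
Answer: $\frac{3530641}{196} \approx 18013.0$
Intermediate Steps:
$X = 16$ ($X = \left(-4\right) \left(-4\right) = 16$)
$U{\left(u \right)} = \frac{-6 + u}{16 + u}$ ($U{\left(u \right)} = \frac{u - 6}{u + 16} = \frac{-6 + u}{16 + u}$)
$\left(U{\left(12 \right)} + 134\right)^{2} = \left(\frac{-6 + 12}{16 + 12} + 134\right)^{2} = \left(\frac{1}{28} \cdot 6 + 134\right)^{2} = \left(\frac{3}{14} + 134\right)^{2} = \left(\frac{1879}{14}\right)^{2} = \frac{3530641}{196}$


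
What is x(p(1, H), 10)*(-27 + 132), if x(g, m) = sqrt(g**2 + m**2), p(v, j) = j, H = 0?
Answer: 1050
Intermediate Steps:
x(p(1, H), 10)*(-27 + 132) = sqrt(0**2 + 10**2)*(-27 + 132) = sqrt(0 + 100)*105 = sqrt(100)*105 = 10*105 = 1050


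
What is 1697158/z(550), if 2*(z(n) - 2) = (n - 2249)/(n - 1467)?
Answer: 3112587772/5367 ≈ 5.7995e+5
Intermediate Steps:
z(n) = 2 + (-2249 + n)/(2*(-1467 + n)) (z(n) = 2 + ((n - 2249)/(n - 1467))/2 = 2 + ((-2249 + n)/(-1467 + n))/2 = 2 + (-2249 + n)/(2*(-1467 + n)))
1697158/z(550) = 1697158/(((-8117 + 5*550)/(2*(-1467 + 550)))) = 1697158/(((1/2)*(-8117 + 2750)/(-917))) = 1697158/(((1/2)*(-1/917)*(-5367))) = 1697158/(5367/1834) = 1697158*(1834/5367) = 3112587772/5367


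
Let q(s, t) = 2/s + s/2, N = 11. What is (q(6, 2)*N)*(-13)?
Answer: -1430/3 ≈ -476.67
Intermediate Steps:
q(s, t) = s/2 + 2/s (q(s, t) = 2/s + s*(½) = 2/s + s/2 = s/2 + 2/s)
(q(6, 2)*N)*(-13) = (((½)*6 + 2/6)*11)*(-13) = ((3 + 2*(⅙))*11)*(-13) = ((3 + ⅓)*11)*(-13) = ((10/3)*11)*(-13) = (110/3)*(-13) = -1430/3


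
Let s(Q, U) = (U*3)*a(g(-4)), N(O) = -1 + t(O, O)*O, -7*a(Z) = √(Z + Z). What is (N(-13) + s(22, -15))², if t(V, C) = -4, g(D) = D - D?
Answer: 2601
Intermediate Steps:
g(D) = 0
a(Z) = -√2*√Z/7 (a(Z) = -√(Z + Z)/7 = -√2*√Z/7)
N(O) = -1 - 4*O
s(Q, U) = 0 (s(Q, U) = (U*3)*(-√2*√0/7) = (3*U)*(-⅐*√2*0) = (3*U)*0 = 0)
(N(-13) + s(22, -15))² = ((-1 - 4*(-13)) + 0)² = ((-1 + 52) + 0)² = (51 + 0)² = 51² = 2601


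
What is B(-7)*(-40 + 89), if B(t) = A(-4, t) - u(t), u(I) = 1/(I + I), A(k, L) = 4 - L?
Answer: 1085/2 ≈ 542.50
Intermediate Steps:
u(I) = 1/(2*I)
B(t) = 4 - t - 1/(2*t) (B(t) = (4 - t) - 1/(2*t) = 4 - t - 1/(2*t))
B(-7)*(-40 + 89) = (4 - 1*(-7) - ½/(-7))*(-40 + 89) = (4 + 7 - ½*(-⅐))*49 = (4 + 7 + 1/14)*49 = (155/14)*49 = 1085/2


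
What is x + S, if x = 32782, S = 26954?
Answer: 59736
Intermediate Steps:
x + S = 32782 + 26954 = 59736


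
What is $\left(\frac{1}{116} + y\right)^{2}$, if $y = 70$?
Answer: $\frac{65950641}{13456} \approx 4901.2$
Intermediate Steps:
$\left(\frac{1}{116} + y\right)^{2} = \left(\frac{1}{116} + 70\right)^{2} = \left(\frac{8121}{116}\right)^{2} = \frac{65950641}{13456}$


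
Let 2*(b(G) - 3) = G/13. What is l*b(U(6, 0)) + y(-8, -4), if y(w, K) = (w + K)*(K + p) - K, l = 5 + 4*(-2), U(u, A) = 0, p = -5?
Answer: 103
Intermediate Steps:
l = -3 (l = 5 - 8 = -3)
y(w, K) = -K + (-5 + K)*(K + w) (y(w, K) = (w + K)*(K - 5) - K = (K + w)*(-5 + K) - K = (-5 + K)*(K + w) - K = -K + (-5 + K)*(K + w))
b(G) = 3 + G/26 (b(G) = 3 + (G/13)/2 = 3 + G/26)
l*b(U(6, 0)) + y(-8, -4) = -3*(3 + (1/26)*0) + ((-4)² - 6*(-4) - 5*(-8) - 4*(-8)) = -3*(3 + 0) + (16 + 24 + 40 + 32) = -3*3 + 112 = -9 + 112 = 103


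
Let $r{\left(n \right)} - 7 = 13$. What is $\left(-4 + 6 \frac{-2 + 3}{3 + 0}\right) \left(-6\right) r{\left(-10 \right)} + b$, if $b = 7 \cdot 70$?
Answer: $730$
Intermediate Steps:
$r{\left(n \right)} = 20$ ($r{\left(n \right)} = 7 + 13 = 20$)
$b = 490$
$\left(-4 + 6 \frac{-2 + 3}{3 + 0}\right) \left(-6\right) r{\left(-10 \right)} + b = \left(-4 + 6 \frac{-2 + 3}{3 + 0}\right) \left(-6\right) 20 + 490 = \left(-4 + 6 \cdot 1 \cdot \frac{1}{3}\right) \left(-6\right) 20 + 490 = \left(-4 + 6 \cdot \frac{1}{3}\right) \left(-6\right) 20 + 490 = \left(-4 + 2\right) \left(-6\right) 20 + 490 = \left(-2\right) \left(-6\right) 20 + 490 = 12 \cdot 20 + 490 = 240 + 490 = 730$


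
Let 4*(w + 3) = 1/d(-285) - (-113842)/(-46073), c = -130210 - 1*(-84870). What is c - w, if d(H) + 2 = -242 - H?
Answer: -342560481115/7555972 ≈ -45336.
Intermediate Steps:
d(H) = -244 - H (d(H) = -2 + (-242 - H) = -244 - H)
c = -45340 (c = -130210 + 84870 = -45340)
w = -27289365/7555972 (w = -3 + (1/(-244 - 1*(-285)) - (-113842)/(-46073))/4 = -3 + (1/(-244 + 285) - (-113842)*(-1)/46073)/4 = -3 + (1/41 - 1*113842/46073)/4 = -3 + (1/41 - 113842/46073)/4 = -3 + (¼)*(-4621449/1888993) = -3 - 4621449/7555972 = -27289365/7555972 ≈ -3.6116)
c - w = -45340 - 1*(-27289365/7555972) = -45340 + 27289365/7555972 = -342560481115/7555972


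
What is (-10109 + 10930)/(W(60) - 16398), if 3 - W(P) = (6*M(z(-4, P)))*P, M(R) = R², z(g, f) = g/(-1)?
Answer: -821/22155 ≈ -0.037057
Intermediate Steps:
z(g, f) = -g (z(g, f) = g*(-1) = -g)
W(P) = 3 - 96*P (W(P) = 3 - 6*(-1*(-4))²*P = 3 - 6*4²*P = 3 - 6*16*P = 3 - 96*P)
(-10109 + 10930)/(W(60) - 16398) = (-10109 + 10930)/((3 - 96*60) - 16398) = 821/((3 - 5760) - 16398) = 821/(-5757 - 16398) = 821/(-22155) = 821*(-1/22155) = -821/22155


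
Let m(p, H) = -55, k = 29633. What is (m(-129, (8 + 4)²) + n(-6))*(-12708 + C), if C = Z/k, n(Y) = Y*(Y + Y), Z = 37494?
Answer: -6401157390/29633 ≈ -2.1601e+5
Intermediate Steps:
n(Y) = 2*Y² (n(Y) = Y*(2*Y) = 2*Y²)
C = 37494/29633 ≈ 1.2653
(m(-129, (8 + 4)²) + n(-6))*(-12708 + C) = (-55 + 2*(-6)²)*(-12708 + 37494/29633) = (-55 + 2*36)*(-376538670/29633) = (-55 + 72)*(-376538670/29633) = 17*(-376538670/29633) = -6401157390/29633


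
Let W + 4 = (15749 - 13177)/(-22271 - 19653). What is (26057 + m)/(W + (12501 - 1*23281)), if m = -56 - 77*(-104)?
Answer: -356448329/113027747 ≈ -3.1536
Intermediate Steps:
m = 7952 (m = -56 + 8008 = 7952)
W = -42567/10481 (W = -4 + (15749 - 13177)/(-22271 - 19653) = -4 + 2572/(-41924) = -4 + 2572*(-1/41924) = -4 - 643/10481 = -42567/10481 ≈ -4.0613)
(26057 + m)/(W + (12501 - 1*23281)) = (26057 + 7952)/(-42567/10481 + (12501 - 1*23281)) = 34009/(-42567/10481 + (12501 - 23281)) = 34009/(-42567/10481 - 10780) = 34009/(-113027747/10481) = 34009*(-10481/113027747) = -356448329/113027747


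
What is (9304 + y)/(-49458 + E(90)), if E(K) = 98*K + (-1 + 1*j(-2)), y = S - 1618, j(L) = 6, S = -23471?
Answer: 15785/40633 ≈ 0.38848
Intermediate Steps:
y = -25089 (y = -23471 - 1618 = -25089)
E(K) = 5 + 98*K (E(K) = 98*K + (-1 + 1*6) = 98*K + (-1 + 6) = 98*K + 5 = 5 + 98*K)
(9304 + y)/(-49458 + E(90)) = (9304 - 25089)/(-49458 + (5 + 98*90)) = -15785/(-49458 + (5 + 8820)) = -15785/(-49458 + 8825) = -15785/(-40633) = -15785*(-1/40633) = 15785/40633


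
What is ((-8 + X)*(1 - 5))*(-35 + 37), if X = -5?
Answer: 104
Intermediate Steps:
((-8 + X)*(1 - 5))*(-35 + 37) = ((-8 - 5)*(1 - 5))*(-35 + 37) = -13*(-4)*2 = 52*2 = 104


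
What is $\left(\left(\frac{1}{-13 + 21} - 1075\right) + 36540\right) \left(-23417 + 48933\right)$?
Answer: $\frac{1809856259}{2} \approx 9.0493 \cdot 10^{8}$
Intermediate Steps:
$\left(\left(\frac{1}{-13 + 21} - 1075\right) + 36540\right) \left(-23417 + 48933\right) = \left(\left(\frac{1}{8} - 1075\right) + 36540\right) 25516 = \left(- \frac{8599}{8} + 36540\right) 25516 = \frac{283721}{8} \cdot 25516 = \frac{1809856259}{2}$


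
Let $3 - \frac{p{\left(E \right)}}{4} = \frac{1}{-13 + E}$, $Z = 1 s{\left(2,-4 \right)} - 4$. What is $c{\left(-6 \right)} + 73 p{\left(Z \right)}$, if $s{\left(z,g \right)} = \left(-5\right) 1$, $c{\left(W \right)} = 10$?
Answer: $\frac{9892}{11} \approx 899.27$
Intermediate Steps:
$s{\left(z,g \right)} = -5$
$Z = -9$ ($Z = 1 \left(-5\right) - 4 = -5 - 4 = -9$)
$p{\left(E \right)} = 12 - \frac{4}{-13 + E}$
$c{\left(-6 \right)} + 73 p{\left(Z \right)} = 10 + 73 \frac{4 \left(-40 + 3 \left(-9\right)\right)}{-13 - 9} = 10 + 73 \frac{4 \left(-40 - 27\right)}{-22} = 10 + 73 \cdot 4 \left(- \frac{1}{22}\right) \left(-67\right) = 10 + 73 \cdot \frac{134}{11} = 10 + \frac{9782}{11} = \frac{9892}{11}$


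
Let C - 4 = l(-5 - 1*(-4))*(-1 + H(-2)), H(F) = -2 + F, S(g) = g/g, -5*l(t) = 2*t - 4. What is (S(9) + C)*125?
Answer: -125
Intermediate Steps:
l(t) = 4/5 - 2*t/5 (l(t) = -(2*t - 4)/5 = -(-4 + 2*t)/5 = 4/5 - 2*t/5)
S(g) = 1
C = -2 (C = 4 + (4/5 - 2*(-5 - 1*(-4))/5)*(-1 + (-2 - 2)) = 4 + (4/5 - 2*(-5 + 4)/5)*(-1 - 4) = 4 + (4/5 - 2/5*(-1))*(-5) = 4 + (4/5 + 2/5)*(-5) = 4 + (6/5)*(-5) = 4 - 6 = -2)
(S(9) + C)*125 = (1 - 2)*125 = -1*125 = -125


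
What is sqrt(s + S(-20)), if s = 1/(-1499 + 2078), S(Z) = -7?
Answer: 2*I*sqrt(586527)/579 ≈ 2.6454*I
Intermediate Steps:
s = 1/579 ≈ 0.0017271
sqrt(s + S(-20)) = sqrt(1/579 - 7) = sqrt(-4052/579) = 2*I*sqrt(586527)/579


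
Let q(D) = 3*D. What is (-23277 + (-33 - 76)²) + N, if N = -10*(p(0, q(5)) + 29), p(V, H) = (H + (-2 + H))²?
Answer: -19526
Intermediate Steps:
p(V, H) = (-2 + 2*H)²
N = -8130 (N = -10*(4*(-1 + 3*5)² + 29) = -10*(4*(-1 + 15)² + 29) = -10*(4*14² + 29) = -10*(4*196 + 29) = -10*(784 + 29) = -10*813 = -8130)
(-23277 + (-33 - 76)²) + N = (-23277 + (-33 - 76)²) - 8130 = (-23277 + (-109)²) - 8130 = (-23277 + 11881) - 8130 = -11396 - 8130 = -19526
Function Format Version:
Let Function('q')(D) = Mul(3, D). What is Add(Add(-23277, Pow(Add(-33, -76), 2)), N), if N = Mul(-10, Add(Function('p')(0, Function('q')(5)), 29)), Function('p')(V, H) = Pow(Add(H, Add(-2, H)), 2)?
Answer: -19526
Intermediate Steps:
Function('p')(V, H) = Pow(Add(-2, Mul(2, H)), 2)
N = -8130 (N = Mul(-10, Add(Mul(4, Pow(Add(-1, Mul(3, 5)), 2)), 29)) = Mul(-10, Add(Mul(4, Pow(Add(-1, 15), 2)), 29)) = Mul(-10, Add(Mul(4, Pow(14, 2)), 29)) = Mul(-10, Add(Mul(4, 196), 29)) = Mul(-10, Add(784, 29)) = Mul(-10, 813) = -8130)
Add(Add(-23277, Pow(Add(-33, -76), 2)), N) = Add(Add(-23277, Pow(Add(-33, -76), 2)), -8130) = Add(Add(-23277, Pow(-109, 2)), -8130) = Add(Add(-23277, 11881), -8130) = Add(-11396, -8130) = -19526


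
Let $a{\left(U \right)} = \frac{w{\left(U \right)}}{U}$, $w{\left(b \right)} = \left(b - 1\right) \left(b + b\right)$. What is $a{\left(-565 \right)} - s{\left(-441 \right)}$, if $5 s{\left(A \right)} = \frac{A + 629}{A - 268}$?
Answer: $- \frac{4012752}{3545} \approx -1131.9$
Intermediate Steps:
$w{\left(b \right)} = 2 b \left(-1 + b\right)$ ($w{\left(b \right)} = \left(-1 + b\right) 2 b = 2 b \left(-1 + b\right)$)
$a{\left(U \right)} = -2 + 2 U$ ($a{\left(U \right)} = \frac{2 U \left(-1 + U\right)}{U} = -2 + 2 U$)
$s{\left(A \right)} = \frac{629 + A}{5 \left(-268 + A\right)}$ ($s{\left(A \right)} = \frac{\left(A + 629\right) \frac{1}{A - 268}}{5} = \frac{\left(629 + A\right) \frac{1}{-268 + A}}{5} = \frac{\frac{1}{-268 + A} \left(629 + A\right)}{5} = \frac{629 + A}{5 \left(-268 + A\right)}$)
$a{\left(-565 \right)} - s{\left(-441 \right)} = \left(-2 + 2 \left(-565\right)\right) - \frac{629 - 441}{5 \left(-268 - 441\right)} = \left(-2 - 1130\right) - \frac{1}{5} \frac{1}{-709} \cdot 188 = -1132 - \frac{1}{5} \left(- \frac{1}{709}\right) 188 = -1132 - - \frac{188}{3545} = -1132 + \frac{188}{3545} = - \frac{4012752}{3545}$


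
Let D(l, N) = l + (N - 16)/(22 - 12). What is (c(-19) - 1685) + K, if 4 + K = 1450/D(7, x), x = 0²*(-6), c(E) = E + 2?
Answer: -38812/27 ≈ -1437.5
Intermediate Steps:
c(E) = 2 + E
x = 0 (x = 0*(-6) = 0)
D(l, N) = -8/5 + l + N/10 (D(l, N) = l + (-16 + N)/10 = l + (-16 + N)*(⅒) = l + (-8/5 + N/10) = -8/5 + l + N/10)
K = 7142/27 (K = -4 + 1450/(-8/5 + 7 + (⅒)*0) = -4 + 1450/(-8/5 + 7 + 0) = -4 + 1450/(27/5) = -4 + 1450*(5/27) = -4 + 7250/27 = 7142/27 ≈ 264.52)
(c(-19) - 1685) + K = ((2 - 19) - 1685) + 7142/27 = (-17 - 1685) + 7142/27 = -1702 + 7142/27 = -38812/27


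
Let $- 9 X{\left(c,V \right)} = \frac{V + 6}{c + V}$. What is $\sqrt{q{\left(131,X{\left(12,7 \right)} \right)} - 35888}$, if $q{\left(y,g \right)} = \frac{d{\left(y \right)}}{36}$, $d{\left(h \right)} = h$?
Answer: $\frac{i \sqrt{1291837}}{6} \approx 189.43 i$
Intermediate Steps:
$X{\left(c,V \right)} = - \frac{6 + V}{9 \left(V + c\right)}$ ($X{\left(c,V \right)} = - \frac{\left(V + 6\right) \frac{1}{c + V}}{9} = - \frac{\left(6 + V\right) \frac{1}{V + c}}{9} = - \frac{\frac{1}{V + c} \left(6 + V\right)}{9} = - \frac{6 + V}{9 \left(V + c\right)}$)
$q{\left(y,g \right)} = \frac{y}{36}$
$\sqrt{q{\left(131,X{\left(12,7 \right)} \right)} - 35888} = \sqrt{\frac{1}{36} \cdot 131 - 35888} = \sqrt{\frac{131}{36} - 35888} = \sqrt{- \frac{1291837}{36}} = \frac{i \sqrt{1291837}}{6}$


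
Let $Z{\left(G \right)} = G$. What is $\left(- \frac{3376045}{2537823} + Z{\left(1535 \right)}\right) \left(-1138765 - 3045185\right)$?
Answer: $- \frac{5428231988909000}{845941} \approx -6.4168 \cdot 10^{9}$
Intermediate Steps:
$\left(- \frac{3376045}{2537823} + Z{\left(1535 \right)}\right) \left(-1138765 - 3045185\right) = \left(- \frac{3376045}{2537823} + 1535\right) \left(-1138765 - 3045185\right) = \left(\left(-3376045\right) \frac{1}{2537823} + 1535\right) \left(-4183950\right) = \left(- \frac{3376045}{2537823} + 1535\right) \left(-4183950\right) = \frac{3892182260}{2537823} \left(-4183950\right) = - \frac{5428231988909000}{845941}$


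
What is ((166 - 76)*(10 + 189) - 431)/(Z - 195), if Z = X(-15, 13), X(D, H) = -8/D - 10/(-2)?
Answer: -37455/406 ≈ -92.254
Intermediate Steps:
X(D, H) = 5 - 8/D (X(D, H) = -8/D - 10*(-1/2) = -8/D + 5 = 5 - 8/D)
Z = 83/15 (Z = 5 - 8/(-15) = 5 - 8*(-1/15) = 5 + 8/15 = 83/15 ≈ 5.5333)
((166 - 76)*(10 + 189) - 431)/(Z - 195) = ((166 - 76)*(10 + 189) - 431)/(83/15 - 195) = (90*199 - 431)/(-2842/15) = (17910 - 431)*(-15/2842) = 17479*(-15/2842) = -37455/406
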